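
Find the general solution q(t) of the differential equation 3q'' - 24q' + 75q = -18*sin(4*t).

Divide through by 3: q'' - 8q' + 25q = -6*sin(4*t).
Characteristic equation r² - 8r + 25 = 0 has discriminant (-8)² - 4·(25) = -36 < 0, so r = 4 ± 3i.
Hence q_h = C1*cos(3*t)*exp(4*t) + C2*exp(4*t)*sin(3*t).
Try q_p = A*cos(4*t) + B*sin(4*t). Substituting and equating the coefficients of cos(4t) and sin(4t) gives A = -192/1105, B = -54/1105, so q_p = -192*cos(4*t)/1105 - 54*sin(4*t)/1105.

q = -192*cos(4*t)/1105 - 54*sin(4*t)/1105 + C1*cos(3*t)*exp(4*t) + C2*exp(4*t)*sin(3*t)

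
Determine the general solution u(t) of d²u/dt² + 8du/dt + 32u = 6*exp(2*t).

Characteristic equation r² + 8r + 32 = 0 has discriminant (8)² - 4·(32) = -64 < 0, so r = -4 ± 4i.
Hence u_h = C1*cos(4*t)*exp(-4*t) + C2*exp(-4*t)*sin(4*t).
Try u_p = A*exp(2*t). Substituting into the equation and dividing by exp(2*t) gives A = 3/26, so u_p = 3*exp(2*t)/26.

u = 3*exp(2*t)/26 + C1*cos(4*t)*exp(-4*t) + C2*exp(-4*t)*sin(4*t)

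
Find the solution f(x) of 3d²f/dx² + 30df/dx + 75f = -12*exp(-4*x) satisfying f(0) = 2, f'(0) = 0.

f = -4*exp(-4*x) + 6*exp(-5*x) + 14*x*exp(-5*x)

Divide through by 3: f'' + 10f' + 25f = -4*exp(-4*x).
Characteristic equation r² + 10r + 25 = 0 has discriminant (10)² - 4·(25) = 0, so r = -5 is a repeated root.
Hence f_h = (C1 + C2*x)*exp(-5*x).
Try f_p = A*exp(-4*x). Substituting into the equation and dividing by exp(-4*x) gives A = -4, so f_p = -4*exp(-4*x).
General solution: f = -4*exp(-4*x) + C1*exp(-5*x) + C2*x*exp(-5*x).
Apply the initial conditions: f(0) = -4 + C1 = 2 and f'(0) = 16 + C2 - 5*C1 = 0. Solving gives C1 = 6, C2 = 14.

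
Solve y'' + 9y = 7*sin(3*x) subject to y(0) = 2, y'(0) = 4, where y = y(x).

y = 2*cos(3*x) + 31*sin(3*x)/18 - 7*x*cos(3*x)/6

Characteristic equation r² + 9 = 0 has discriminant (0)² - 4·(9) = -36 < 0, so r = ± 3i.
Hence y_h = C1*cos(3*x) + C2*sin(3*x).
Since ±3i are characteristic roots, multiply the trial by x. Try y_p = x*(A*cos(3*x) + B*sin(3*x)). Substituting and equating the coefficients of cos(3x) and sin(3x) gives A = -7/6, B = 0, so y_p = -7*x*cos(3*x)/6.
General solution: y = C1*cos(3*x) + C2*sin(3*x) - 7*x*cos(3*x)/6.
Apply the initial conditions: y(0) = C1 = 2 and y'(0) = -7/6 + 3*C2 = 4. Solving gives C1 = 2, C2 = 31/18.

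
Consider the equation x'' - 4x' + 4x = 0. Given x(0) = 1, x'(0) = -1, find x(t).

x = -3*t*exp(2*t) + exp(2*t)

Characteristic equation r² - 4r + 4 = 0 has discriminant (-4)² - 4·(4) = 0, so r = 2 is a repeated root.
Hence x_h = (C1 + C2*t)*exp(2*t).
Apply the initial conditions: x(0) = C1 = 1 and x'(0) = C2 + 2*C1 = -1. Solving gives C1 = 1, C2 = -3.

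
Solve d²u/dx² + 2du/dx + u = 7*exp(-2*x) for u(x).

u = 7*exp(-2*x) + C1*exp(-x) + C2*x*exp(-x)

Characteristic equation r² + 2r + 1 = 0 has discriminant (2)² - 4·(1) = 0, so r = -1 is a repeated root.
Hence u_h = (C1 + C2*x)*exp(-x).
Try u_p = A*exp(-2*x). Substituting into the equation and dividing by exp(-2*x) gives A = 7, so u_p = 7*exp(-2*x).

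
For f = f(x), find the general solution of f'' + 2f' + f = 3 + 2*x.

Characteristic equation r² + 2r + 1 = 0 has discriminant (2)² - 4·(1) = 0, so r = -1 is a repeated root.
Hence f_h = (C1 + C2*x)*exp(-x).
For the particular solution try f_p = A0 + A1*x. Substituting and matching coefficients of each power of x gives A0 = -1, A1 = 2, so f_p = -1 + 2*x.

f = -1 + 2*x + C1*exp(-x) + C2*x*exp(-x)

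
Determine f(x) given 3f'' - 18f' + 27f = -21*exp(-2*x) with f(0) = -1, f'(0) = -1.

Divide through by 3: f'' - 6f' + 9f = -7*exp(-2*x).
Characteristic equation r² - 6r + 9 = 0 has discriminant (-6)² - 4·(9) = 0, so r = 3 is a repeated root.
Hence f_h = (C1 + C2*x)*exp(3*x).
Try f_p = A*exp(-2*x). Substituting into the equation and dividing by exp(-2*x) gives A = -7/25, so f_p = -7*exp(-2*x)/25.
General solution: f = -7*exp(-2*x)/25 + C1*exp(3*x) + C2*x*exp(3*x).
Apply the initial conditions: f(0) = -7/25 + C1 = -1 and f'(0) = 14/25 + C2 + 3*C1 = -1. Solving gives C1 = -18/25, C2 = 3/5.

f = -18*exp(3*x)/25 - 7*exp(-2*x)/25 + 3*x*exp(3*x)/5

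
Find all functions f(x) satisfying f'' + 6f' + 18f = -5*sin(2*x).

Characteristic equation r² + 6r + 18 = 0 has discriminant (6)² - 4·(18) = -36 < 0, so r = -3 ± 3i.
Hence f_h = C1*cos(3*x)*exp(-3*x) + C2*exp(-3*x)*sin(3*x).
Try f_p = A*cos(2*x) + B*sin(2*x). Substituting and equating the coefficients of cos(2x) and sin(2x) gives A = 3/17, B = -7/34, so f_p = -7*sin(2*x)/34 + 3*cos(2*x)/17.

f = -7*sin(2*x)/34 + 3*cos(2*x)/17 + C1*cos(3*x)*exp(-3*x) + C2*exp(-3*x)*sin(3*x)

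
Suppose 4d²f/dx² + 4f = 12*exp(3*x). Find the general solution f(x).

f = 3*exp(3*x)/10 + C1*cos(x) + C2*sin(x)

Divide through by 4: f'' + f = 3*exp(3*x).
Characteristic equation r² + 1 = 0 has discriminant (0)² - 4·(1) = -4 < 0, so r = ± i.
Hence f_h = C1*cos(x) + C2*sin(x).
Try f_p = A*exp(3*x). Substituting into the equation and dividing by exp(3*x) gives A = 3/10, so f_p = 3*exp(3*x)/10.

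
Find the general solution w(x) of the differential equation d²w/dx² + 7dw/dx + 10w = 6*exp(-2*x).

Characteristic equation r² + 7r + 10 = 0 factors as (r + 2)(r + 5) = 0, so r = -2, -5.
Hence w_h = C1*exp(-2*x) + C2*exp(-5*x).
Since exp(-2*x) solves the homogeneous equation (r = -2 is a root of multiplicity 1), multiply the trial by x. Try w_p = A*x*exp(-2*x). Substituting into the equation and dividing by exp(-2*x) gives A = 2, so w_p = 2*x*exp(-2*x).

w = C1*exp(-2*x) + C2*exp(-5*x) + 2*x*exp(-2*x)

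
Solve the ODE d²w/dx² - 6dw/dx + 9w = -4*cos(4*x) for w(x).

w = 28*cos(4*x)/625 + 96*sin(4*x)/625 + C1*exp(3*x) + C2*x*exp(3*x)

Characteristic equation r² - 6r + 9 = 0 has discriminant (-6)² - 4·(9) = 0, so r = 3 is a repeated root.
Hence w_h = (C1 + C2*x)*exp(3*x).
Try w_p = A*cos(4*x) + B*sin(4*x). Substituting and equating the coefficients of cos(4x) and sin(4x) gives A = 28/625, B = 96/625, so w_p = 28*cos(4*x)/625 + 96*sin(4*x)/625.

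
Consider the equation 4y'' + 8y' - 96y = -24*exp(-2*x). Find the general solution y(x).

y = exp(-2*x)/4 + C1*exp(4*x) + C2*exp(-6*x)

Divide through by 4: y'' + 2y' - 24y = -6*exp(-2*x).
Characteristic equation r² + 2r - 24 = 0 factors as (r - 4)(r + 6) = 0, so r = 4, -6.
Hence y_h = C1*exp(4*x) + C2*exp(-6*x).
Try y_p = A*exp(-2*x). Substituting into the equation and dividing by exp(-2*x) gives A = 1/4, so y_p = exp(-2*x)/4.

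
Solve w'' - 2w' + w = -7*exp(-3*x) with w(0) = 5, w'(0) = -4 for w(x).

Characteristic equation r² - 2r + 1 = 0 has discriminant (-2)² - 4·(1) = 0, so r = 1 is a repeated root.
Hence w_h = (C1 + C2*x)*exp(x).
Try w_p = A*exp(-3*x). Substituting into the equation and dividing by exp(-3*x) gives A = -7/16, so w_p = -7*exp(-3*x)/16.
General solution: w = -7*exp(-3*x)/16 + C1*exp(x) + C2*x*exp(x).
Apply the initial conditions: w(0) = -7/16 + C1 = 5 and w'(0) = 21/16 + C1 + C2 = -4. Solving gives C1 = 87/16, C2 = -43/4.

w = -7*exp(-3*x)/16 + 87*exp(x)/16 - 43*x*exp(x)/4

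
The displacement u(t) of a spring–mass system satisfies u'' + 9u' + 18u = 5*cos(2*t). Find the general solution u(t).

Characteristic equation r² + 9r + 18 = 0 factors as (r + 6)(r + 3) = 0, so r = -6, -3.
Hence u_h = C1*exp(-6*t) + C2*exp(-3*t).
Try u_p = A*cos(2*t) + B*sin(2*t). Substituting and equating the coefficients of cos(2t) and sin(2t) gives A = 7/52, B = 9/52, so u_p = 7*cos(2*t)/52 + 9*sin(2*t)/52.

u = 7*cos(2*t)/52 + 9*sin(2*t)/52 + C1*exp(-6*t) + C2*exp(-3*t)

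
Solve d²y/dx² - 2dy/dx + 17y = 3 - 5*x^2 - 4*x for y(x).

y = 861/4913 - 88*x/289 - 5*x**2/17 + C1*cos(4*x)*exp(x) + C2*exp(x)*sin(4*x)

Characteristic equation r² - 2r + 17 = 0 has discriminant (-2)² - 4·(17) = -64 < 0, so r = 1 ± 4i.
Hence y_h = C1*cos(4*x)*exp(x) + C2*exp(x)*sin(4*x).
For the particular solution try y_p = A0 + A1*x + A2*x^2. Substituting and matching coefficients of each power of x gives A0 = 861/4913, A1 = -88/289, A2 = -5/17, so y_p = 861/4913 - 88*x/289 - 5*x^2/17.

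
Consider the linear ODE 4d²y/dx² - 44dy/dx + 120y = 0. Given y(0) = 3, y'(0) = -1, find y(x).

y = -16*exp(6*x) + 19*exp(5*x)

Divide through by 4: y'' - 11y' + 30y = 0.
Characteristic equation r² - 11r + 30 = 0 factors as (r - 5)(r - 6) = 0, so r = 5, 6.
Hence y_h = C1*exp(5*x) + C2*exp(6*x).
Apply the initial conditions: y(0) = C1 + C2 = 3 and y'(0) = 5*C1 + 6*C2 = -1. Solving gives C1 = 19, C2 = -16.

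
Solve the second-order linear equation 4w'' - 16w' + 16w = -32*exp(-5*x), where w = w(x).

Divide through by 4: w'' - 4w' + 4w = -8*exp(-5*x).
Characteristic equation r² - 4r + 4 = 0 has discriminant (-4)² - 4·(4) = 0, so r = 2 is a repeated root.
Hence w_h = (C1 + C2*x)*exp(2*x).
Try w_p = A*exp(-5*x). Substituting into the equation and dividing by exp(-5*x) gives A = -8/49, so w_p = -8*exp(-5*x)/49.

w = -8*exp(-5*x)/49 + C1*exp(2*x) + C2*x*exp(2*x)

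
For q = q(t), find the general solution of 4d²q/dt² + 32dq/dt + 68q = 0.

q = C1*cos(t)*exp(-4*t) + C2*exp(-4*t)*sin(t)

Divide through by 4: q'' + 8q' + 17q = 0.
Characteristic equation r² + 8r + 17 = 0 has discriminant (8)² - 4·(17) = -4 < 0, so r = -4 ± i.
Hence q_h = C1*cos(t)*exp(-4*t) + C2*exp(-4*t)*sin(t).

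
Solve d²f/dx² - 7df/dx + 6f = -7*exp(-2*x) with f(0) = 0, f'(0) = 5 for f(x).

f = -8*exp(x)/15 - 7*exp(-2*x)/24 + 33*exp(6*x)/40

Characteristic equation r² - 7r + 6 = 0 factors as (r - 6)(r - 1) = 0, so r = 6, 1.
Hence f_h = C1*exp(6*x) + C2*exp(x).
Try f_p = A*exp(-2*x). Substituting into the equation and dividing by exp(-2*x) gives A = -7/24, so f_p = -7*exp(-2*x)/24.
General solution: f = -7*exp(-2*x)/24 + C1*exp(6*x) + C2*exp(x).
Apply the initial conditions: f(0) = -7/24 + C1 + C2 = 0 and f'(0) = 7/12 + C2 + 6*C1 = 5. Solving gives C1 = 33/40, C2 = -8/15.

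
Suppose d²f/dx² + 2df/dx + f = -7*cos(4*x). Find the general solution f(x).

f = -56*sin(4*x)/289 + 105*cos(4*x)/289 + C1*exp(-x) + C2*x*exp(-x)

Characteristic equation r² + 2r + 1 = 0 has discriminant (2)² - 4·(1) = 0, so r = -1 is a repeated root.
Hence f_h = (C1 + C2*x)*exp(-x).
Try f_p = A*cos(4*x) + B*sin(4*x). Substituting and equating the coefficients of cos(4x) and sin(4x) gives A = 105/289, B = -56/289, so f_p = -56*sin(4*x)/289 + 105*cos(4*x)/289.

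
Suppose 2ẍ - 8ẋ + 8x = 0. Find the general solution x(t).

Divide through by 2: x'' - 4x' + 4x = 0.
Characteristic equation r² - 4r + 4 = 0 has discriminant (-4)² - 4·(4) = 0, so r = 2 is a repeated root.
Hence x_h = (C1 + C2*t)*exp(2*t).

x = C1*exp(2*t) + C2*t*exp(2*t)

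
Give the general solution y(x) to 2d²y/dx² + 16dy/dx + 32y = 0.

y = C1*exp(-4*x) + C2*x*exp(-4*x)

Divide through by 2: y'' + 8y' + 16y = 0.
Characteristic equation r² + 8r + 16 = 0 has discriminant (8)² - 4·(16) = 0, so r = -4 is a repeated root.
Hence y_h = (C1 + C2*x)*exp(-4*x).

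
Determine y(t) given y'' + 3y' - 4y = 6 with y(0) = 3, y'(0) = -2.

y = -3/2 + 13*exp(-4*t)/10 + 16*exp(t)/5

Characteristic equation r² + 3r - 4 = 0 factors as (r - 1)(r + 4) = 0, so r = 1, -4.
Hence y_h = C1*exp(t) + C2*exp(-4*t).
For the particular solution try y_p = A0. Substituting and matching coefficients of each power of t gives A0 = -3/2, so y_p = -3/2.
General solution: y = -3/2 + C1*exp(t) + C2*exp(-4*t).
Apply the initial conditions: y(0) = -3/2 + C1 + C2 = 3 and y'(0) = C1 - 4*C2 = -2. Solving gives C1 = 16/5, C2 = 13/10.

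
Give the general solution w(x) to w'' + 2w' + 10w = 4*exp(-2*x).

Characteristic equation r² + 2r + 10 = 0 has discriminant (2)² - 4·(10) = -36 < 0, so r = -1 ± 3i.
Hence w_h = C1*cos(3*x)*exp(-x) + C2*exp(-x)*sin(3*x).
Try w_p = A*exp(-2*x). Substituting into the equation and dividing by exp(-2*x) gives A = 2/5, so w_p = 2*exp(-2*x)/5.

w = 2*exp(-2*x)/5 + C1*cos(3*x)*exp(-x) + C2*exp(-x)*sin(3*x)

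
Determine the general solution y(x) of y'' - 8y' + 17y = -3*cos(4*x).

Characteristic equation r² - 8r + 17 = 0 has discriminant (-8)² - 4·(17) = -4 < 0, so r = 4 ± i.
Hence y_h = C1*cos(x)*exp(4*x) + C2*exp(4*x)*sin(x).
Try y_p = A*cos(4*x) + B*sin(4*x). Substituting and equating the coefficients of cos(4x) and sin(4x) gives A = -3/1025, B = 96/1025, so y_p = -3*cos(4*x)/1025 + 96*sin(4*x)/1025.

y = -3*cos(4*x)/1025 + 96*sin(4*x)/1025 + C1*cos(x)*exp(4*x) + C2*exp(4*x)*sin(x)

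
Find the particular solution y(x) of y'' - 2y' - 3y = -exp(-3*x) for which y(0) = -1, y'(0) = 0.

Characteristic equation r² - 2r - 3 = 0 factors as (r - 3)(r + 1) = 0, so r = 3, -1.
Hence y_h = C1*exp(3*x) + C2*exp(-x).
Try y_p = A*exp(-3*x). Substituting into the equation and dividing by exp(-3*x) gives A = -1/12, so y_p = -exp(-3*x)/12.
General solution: y = -exp(-3*x)/12 + C1*exp(3*x) + C2*exp(-x).
Apply the initial conditions: y(0) = -1/12 + C1 + C2 = -1 and y'(0) = 1/4 - C2 + 3*C1 = 0. Solving gives C1 = -7/24, C2 = -5/8.

y = -7*exp(3*x)/24 - 5*exp(-x)/8 - exp(-3*x)/12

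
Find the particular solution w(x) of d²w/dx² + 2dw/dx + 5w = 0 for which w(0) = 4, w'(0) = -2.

w = exp(-x)*sin(2*x) + 4*cos(2*x)*exp(-x)

Characteristic equation r² + 2r + 5 = 0 has discriminant (2)² - 4·(5) = -16 < 0, so r = -1 ± 2i.
Hence w_h = C1*cos(2*x)*exp(-x) + C2*exp(-x)*sin(2*x).
Apply the initial conditions: w(0) = C1 = 4 and w'(0) = -C1 + 2*C2 = -2. Solving gives C1 = 4, C2 = 1.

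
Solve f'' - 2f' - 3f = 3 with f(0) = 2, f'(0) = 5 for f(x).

Characteristic equation r² - 2r - 3 = 0 factors as (r + 1)(r - 3) = 0, so r = -1, 3.
Hence f_h = C1*exp(-x) + C2*exp(3*x).
For the particular solution try f_p = A0. Substituting and matching coefficients of each power of x gives A0 = -1, so f_p = -1.
General solution: f = -1 + C1*exp(-x) + C2*exp(3*x).
Apply the initial conditions: f(0) = -1 + C1 + C2 = 2 and f'(0) = -C1 + 3*C2 = 5. Solving gives C1 = 1, C2 = 2.

f = -1 + 2*exp(3*x) + exp(-x)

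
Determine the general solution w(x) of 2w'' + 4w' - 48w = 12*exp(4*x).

Divide through by 2: w'' + 2w' - 24w = 6*exp(4*x).
Characteristic equation r² + 2r - 24 = 0 factors as (r + 6)(r - 4) = 0, so r = -6, 4.
Hence w_h = C1*exp(-6*x) + C2*exp(4*x).
Since exp(4*x) solves the homogeneous equation (r = 4 is a root of multiplicity 1), multiply the trial by x. Try w_p = A*x*exp(4*x). Substituting into the equation and dividing by exp(4*x) gives A = 3/5, so w_p = 3*x*exp(4*x)/5.

w = C1*exp(-6*x) + C2*exp(4*x) + 3*x*exp(4*x)/5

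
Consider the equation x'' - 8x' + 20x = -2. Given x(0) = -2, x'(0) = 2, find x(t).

x = -1/10 - 19*cos(2*t)*exp(4*t)/10 + 24*exp(4*t)*sin(2*t)/5

Characteristic equation r² - 8r + 20 = 0 has discriminant (-8)² - 4·(20) = -16 < 0, so r = 4 ± 2i.
Hence x_h = C1*cos(2*t)*exp(4*t) + C2*exp(4*t)*sin(2*t).
For the particular solution try x_p = A0. Substituting and matching coefficients of each power of t gives A0 = -1/10, so x_p = -1/10.
General solution: x = -1/10 + C1*cos(2*t)*exp(4*t) + C2*exp(4*t)*sin(2*t).
Apply the initial conditions: x(0) = -1/10 + C1 = -2 and x'(0) = 2*C2 + 4*C1 = 2. Solving gives C1 = -19/10, C2 = 24/5.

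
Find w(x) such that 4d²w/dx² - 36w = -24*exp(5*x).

w = -3*exp(5*x)/8 + C1*exp(-3*x) + C2*exp(3*x)

Divide through by 4: w'' - 9w = -6*exp(5*x).
Characteristic equation r² - 9 = 0 factors as (r + 3)(r - 3) = 0, so r = -3, 3.
Hence w_h = C1*exp(-3*x) + C2*exp(3*x).
Try w_p = A*exp(5*x). Substituting into the equation and dividing by exp(5*x) gives A = -3/8, so w_p = -3*exp(5*x)/8.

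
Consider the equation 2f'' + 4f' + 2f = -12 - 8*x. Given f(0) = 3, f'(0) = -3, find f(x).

f = 2 - 4*x + 2*x*exp(-x) + exp(-x)

Divide through by 2: f'' + 2f' + f = -6 - 4*x.
Characteristic equation r² + 2r + 1 = 0 has discriminant (2)² - 4·(1) = 0, so r = -1 is a repeated root.
Hence f_h = (C1 + C2*x)*exp(-x).
For the particular solution try f_p = A0 + A1*x. Substituting and matching coefficients of each power of x gives A0 = 2, A1 = -4, so f_p = 2 - 4*x.
General solution: f = 2 - 4*x + C1*exp(-x) + C2*x*exp(-x).
Apply the initial conditions: f(0) = 2 + C1 = 3 and f'(0) = -4 + C2 - C1 = -3. Solving gives C1 = 1, C2 = 2.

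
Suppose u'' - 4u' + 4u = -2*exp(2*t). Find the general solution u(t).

u = C1*exp(2*t) - t**2*exp(2*t) + C2*t*exp(2*t)

Characteristic equation r² - 4r + 4 = 0 has discriminant (-4)² - 4·(4) = 0, so r = 2 is a repeated root.
Hence u_h = (C1 + C2*t)*exp(2*t).
Since exp(2*t) solves the homogeneous equation (r = 2 is a root of multiplicity 2), multiply the trial by t^2. Try u_p = A*t^2*exp(2*t). Substituting into the equation and dividing by exp(2*t) gives A = -1, so u_p = -t^2*exp(2*t).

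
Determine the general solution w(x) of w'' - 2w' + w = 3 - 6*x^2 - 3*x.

Characteristic equation r² - 2r + 1 = 0 has discriminant (-2)² - 4·(1) = 0, so r = 1 is a repeated root.
Hence w_h = (C1 + C2*x)*exp(x).
For the particular solution try w_p = A0 + A1*x + A2*x^2. Substituting and matching coefficients of each power of x gives A0 = -39, A1 = -27, A2 = -6, so w_p = -39 - 27*x - 6*x^2.

w = -39 - 27*x - 6*x**2 + C1*exp(x) + C2*x*exp(x)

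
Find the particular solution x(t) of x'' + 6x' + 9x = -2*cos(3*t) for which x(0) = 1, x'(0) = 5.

x = -sin(3*t)/9 + 25*t*exp(-3*t)/3 + exp(-3*t)

Characteristic equation r² + 6r + 9 = 0 has discriminant (6)² - 4·(9) = 0, so r = -3 is a repeated root.
Hence x_h = (C1 + C2*t)*exp(-3*t).
Try x_p = A*cos(3*t) + B*sin(3*t). Substituting and equating the coefficients of cos(3t) and sin(3t) gives A = 0, B = -1/9, so x_p = -sin(3*t)/9.
General solution: x = -sin(3*t)/9 + C1*exp(-3*t) + C2*t*exp(-3*t).
Apply the initial conditions: x(0) = C1 = 1 and x'(0) = -1/3 + C2 - 3*C1 = 5. Solving gives C1 = 1, C2 = 25/3.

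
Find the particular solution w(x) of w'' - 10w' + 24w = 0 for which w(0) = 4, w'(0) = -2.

w = -9*exp(6*x) + 13*exp(4*x)

Characteristic equation r² - 10r + 24 = 0 factors as (r - 6)(r - 4) = 0, so r = 6, 4.
Hence w_h = C1*exp(6*x) + C2*exp(4*x).
Apply the initial conditions: w(0) = C1 + C2 = 4 and w'(0) = 4*C2 + 6*C1 = -2. Solving gives C1 = -9, C2 = 13.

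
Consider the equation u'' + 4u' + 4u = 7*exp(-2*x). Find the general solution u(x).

u = C1*exp(-2*x) + 7*x**2*exp(-2*x)/2 + C2*x*exp(-2*x)

Characteristic equation r² + 4r + 4 = 0 has discriminant (4)² - 4·(4) = 0, so r = -2 is a repeated root.
Hence u_h = (C1 + C2*x)*exp(-2*x).
Since exp(-2*x) solves the homogeneous equation (r = -2 is a root of multiplicity 2), multiply the trial by x^2. Try u_p = A*x^2*exp(-2*x). Substituting into the equation and dividing by exp(-2*x) gives A = 7/2, so u_p = 7*x^2*exp(-2*x)/2.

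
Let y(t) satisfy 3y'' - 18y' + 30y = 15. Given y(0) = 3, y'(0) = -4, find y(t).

Divide through by 3: y'' - 6y' + 10y = 5.
Characteristic equation r² - 6r + 10 = 0 has discriminant (-6)² - 4·(10) = -4 < 0, so r = 3 ± i.
Hence y_h = C1*cos(t)*exp(3*t) + C2*exp(3*t)*sin(t).
For the particular solution try y_p = A0. Substituting and matching coefficients of each power of t gives A0 = 1/2, so y_p = 1/2.
General solution: y = 1/2 + C1*cos(t)*exp(3*t) + C2*exp(3*t)*sin(t).
Apply the initial conditions: y(0) = 1/2 + C1 = 3 and y'(0) = C2 + 3*C1 = -4. Solving gives C1 = 5/2, C2 = -23/2.

y = 1/2 - 23*exp(3*t)*sin(t)/2 + 5*cos(t)*exp(3*t)/2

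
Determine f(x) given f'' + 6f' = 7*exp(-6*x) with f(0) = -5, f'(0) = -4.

f = -197/36 + 17*exp(-6*x)/36 - 7*x*exp(-6*x)/6

Characteristic equation r² + 6r = 0 factors as (r + 6)r = 0, so r = -6, 0.
Hence f_h = C1*exp(-6*x) + C2.
Since exp(-6*x) solves the homogeneous equation (r = -6 is a root of multiplicity 1), multiply the trial by x. Try f_p = A*x*exp(-6*x). Substituting into the equation and dividing by exp(-6*x) gives A = -7/6, so f_p = -7*x*exp(-6*x)/6.
General solution: f = C2 + C1*exp(-6*x) - 7*x*exp(-6*x)/6.
Apply the initial conditions: f(0) = C1 + C2 = -5 and f'(0) = -7/6 - 6*C1 = -4. Solving gives C1 = 17/36, C2 = -197/36.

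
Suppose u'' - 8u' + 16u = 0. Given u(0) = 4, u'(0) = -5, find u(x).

Characteristic equation r² - 8r + 16 = 0 has discriminant (-8)² - 4·(16) = 0, so r = 4 is a repeated root.
Hence u_h = (C1 + C2*x)*exp(4*x).
Apply the initial conditions: u(0) = C1 = 4 and u'(0) = C2 + 4*C1 = -5. Solving gives C1 = 4, C2 = -21.

u = 4*exp(4*x) - 21*x*exp(4*x)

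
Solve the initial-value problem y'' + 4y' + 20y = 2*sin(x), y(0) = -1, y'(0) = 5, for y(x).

y = -8*cos(x)/377 + 38*sin(x)/377 - 369*cos(4*x)*exp(-2*x)/377 + 1109*exp(-2*x)*sin(4*x)/1508

Characteristic equation r² + 4r + 20 = 0 has discriminant (4)² - 4·(20) = -64 < 0, so r = -2 ± 4i.
Hence y_h = C1*cos(4*x)*exp(-2*x) + C2*exp(-2*x)*sin(4*x).
Try y_p = A*cos(x) + B*sin(x). Substituting and equating the coefficients of cos(x) and sin(x) gives A = -8/377, B = 38/377, so y_p = -8*cos(x)/377 + 38*sin(x)/377.
General solution: y = -8*cos(x)/377 + 38*sin(x)/377 + C1*cos(4*x)*exp(-2*x) + C2*exp(-2*x)*sin(4*x).
Apply the initial conditions: y(0) = -8/377 + C1 = -1 and y'(0) = 38/377 - 2*C1 + 4*C2 = 5. Solving gives C1 = -369/377, C2 = 1109/1508.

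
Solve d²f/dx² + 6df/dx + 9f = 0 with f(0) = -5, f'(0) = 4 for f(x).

f = -5*exp(-3*x) - 11*x*exp(-3*x)

Characteristic equation r² + 6r + 9 = 0 has discriminant (6)² - 4·(9) = 0, so r = -3 is a repeated root.
Hence f_h = (C1 + C2*x)*exp(-3*x).
Apply the initial conditions: f(0) = C1 = -5 and f'(0) = C2 - 3*C1 = 4. Solving gives C1 = -5, C2 = -11.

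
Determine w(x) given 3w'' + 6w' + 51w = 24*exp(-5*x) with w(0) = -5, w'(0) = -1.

w = exp(-5*x)/4 - 21*cos(4*x)*exp(-x)/4 - 5*exp(-x)*sin(4*x)/4

Divide through by 3: w'' + 2w' + 17w = 8*exp(-5*x).
Characteristic equation r² + 2r + 17 = 0 has discriminant (2)² - 4·(17) = -64 < 0, so r = -1 ± 4i.
Hence w_h = C1*cos(4*x)*exp(-x) + C2*exp(-x)*sin(4*x).
Try w_p = A*exp(-5*x). Substituting into the equation and dividing by exp(-5*x) gives A = 1/4, so w_p = exp(-5*x)/4.
General solution: w = exp(-5*x)/4 + C1*cos(4*x)*exp(-x) + C2*exp(-x)*sin(4*x).
Apply the initial conditions: w(0) = 1/4 + C1 = -5 and w'(0) = -5/4 - C1 + 4*C2 = -1. Solving gives C1 = -21/4, C2 = -5/4.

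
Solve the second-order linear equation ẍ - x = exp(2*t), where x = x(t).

Characteristic equation r² - 1 = 0 factors as (r + 1)(r - 1) = 0, so r = -1, 1.
Hence x_h = C1*exp(-t) + C2*exp(t).
Try x_p = A*exp(2*t). Substituting into the equation and dividing by exp(2*t) gives A = 1/3, so x_p = exp(2*t)/3.

x = exp(2*t)/3 + C1*exp(-t) + C2*exp(t)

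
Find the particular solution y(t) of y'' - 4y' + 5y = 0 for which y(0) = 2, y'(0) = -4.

Characteristic equation r² - 4r + 5 = 0 has discriminant (-4)² - 4·(5) = -4 < 0, so r = 2 ± i.
Hence y_h = C1*cos(t)*exp(2*t) + C2*exp(2*t)*sin(t).
Apply the initial conditions: y(0) = C1 = 2 and y'(0) = C2 + 2*C1 = -4. Solving gives C1 = 2, C2 = -8.

y = -8*exp(2*t)*sin(t) + 2*cos(t)*exp(2*t)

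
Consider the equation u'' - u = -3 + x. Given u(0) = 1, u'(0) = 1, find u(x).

Characteristic equation r² - 1 = 0 factors as (r - 1)(r + 1) = 0, so r = 1, -1.
Hence u_h = C1*exp(x) + C2*exp(-x).
For the particular solution try u_p = A0 + A1*x. Substituting and matching coefficients of each power of x gives A0 = 3, A1 = -1, so u_p = 3 - x.
General solution: u = 3 - x + C1*exp(x) + C2*exp(-x).
Apply the initial conditions: u(0) = 3 + C1 + C2 = 1 and u'(0) = -1 + C1 - C2 = 1. Solving gives C1 = 0, C2 = -2.

u = 3 - x - 2*exp(-x)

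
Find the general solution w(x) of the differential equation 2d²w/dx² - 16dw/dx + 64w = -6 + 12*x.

w = -3/64 + 3*x/16 + C1*cos(4*x)*exp(4*x) + C2*exp(4*x)*sin(4*x)

Divide through by 2: w'' - 8w' + 32w = -3 + 6*x.
Characteristic equation r² - 8r + 32 = 0 has discriminant (-8)² - 4·(32) = -64 < 0, so r = 4 ± 4i.
Hence w_h = C1*cos(4*x)*exp(4*x) + C2*exp(4*x)*sin(4*x).
For the particular solution try w_p = A0 + A1*x. Substituting and matching coefficients of each power of x gives A0 = -3/64, A1 = 3/16, so w_p = -3/64 + 3*x/16.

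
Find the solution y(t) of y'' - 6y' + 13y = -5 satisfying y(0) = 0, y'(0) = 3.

y = -5/13 + 5*cos(2*t)*exp(3*t)/13 + 12*exp(3*t)*sin(2*t)/13

Characteristic equation r² - 6r + 13 = 0 has discriminant (-6)² - 4·(13) = -16 < 0, so r = 3 ± 2i.
Hence y_h = C1*cos(2*t)*exp(3*t) + C2*exp(3*t)*sin(2*t).
For the particular solution try y_p = A0. Substituting and matching coefficients of each power of t gives A0 = -5/13, so y_p = -5/13.
General solution: y = -5/13 + C1*cos(2*t)*exp(3*t) + C2*exp(3*t)*sin(2*t).
Apply the initial conditions: y(0) = -5/13 + C1 = 0 and y'(0) = 2*C2 + 3*C1 = 3. Solving gives C1 = 5/13, C2 = 12/13.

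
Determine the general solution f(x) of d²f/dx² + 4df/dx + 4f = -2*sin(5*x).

Characteristic equation r² + 4r + 4 = 0 has discriminant (4)² - 4·(4) = 0, so r = -2 is a repeated root.
Hence f_h = (C1 + C2*x)*exp(-2*x).
Try f_p = A*cos(5*x) + B*sin(5*x). Substituting and equating the coefficients of cos(5x) and sin(5x) gives A = 40/841, B = 42/841, so f_p = 40*cos(5*x)/841 + 42*sin(5*x)/841.

f = 40*cos(5*x)/841 + 42*sin(5*x)/841 + C1*exp(-2*x) + C2*x*exp(-2*x)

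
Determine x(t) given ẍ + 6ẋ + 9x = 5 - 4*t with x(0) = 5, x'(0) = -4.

x = 23/27 - 4*t/9 + 112*exp(-3*t)/27 + 80*t*exp(-3*t)/9

Characteristic equation r² + 6r + 9 = 0 has discriminant (6)² - 4·(9) = 0, so r = -3 is a repeated root.
Hence x_h = (C1 + C2*t)*exp(-3*t).
For the particular solution try x_p = A0 + A1*t. Substituting and matching coefficients of each power of t gives A0 = 23/27, A1 = -4/9, so x_p = 23/27 - 4*t/9.
General solution: x = 23/27 - 4*t/9 + C1*exp(-3*t) + C2*t*exp(-3*t).
Apply the initial conditions: x(0) = 23/27 + C1 = 5 and x'(0) = -4/9 + C2 - 3*C1 = -4. Solving gives C1 = 112/27, C2 = 80/9.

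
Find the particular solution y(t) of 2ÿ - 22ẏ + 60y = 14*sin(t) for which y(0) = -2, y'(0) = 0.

y = -319*exp(5*t)/26 + 77*cos(t)/962 + 203*sin(t)/962 + 377*exp(6*t)/37

Divide through by 2: y'' - 11y' + 30y = 7*sin(t).
Characteristic equation r² - 11r + 30 = 0 factors as (r - 5)(r - 6) = 0, so r = 5, 6.
Hence y_h = C1*exp(5*t) + C2*exp(6*t).
Try y_p = A*cos(t) + B*sin(t). Substituting and equating the coefficients of cos(t) and sin(t) gives A = 77/962, B = 203/962, so y_p = 77*cos(t)/962 + 203*sin(t)/962.
General solution: y = 77*cos(t)/962 + 203*sin(t)/962 + C1*exp(5*t) + C2*exp(6*t).
Apply the initial conditions: y(0) = 77/962 + C1 + C2 = -2 and y'(0) = 203/962 + 5*C1 + 6*C2 = 0. Solving gives C1 = -319/26, C2 = 377/37.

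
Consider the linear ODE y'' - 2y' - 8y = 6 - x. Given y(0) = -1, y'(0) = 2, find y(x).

Characteristic equation r² - 2r - 8 = 0 factors as (r - 4)(r + 2) = 0, so r = 4, -2.
Hence y_h = C1*exp(4*x) + C2*exp(-2*x).
For the particular solution try y_p = A0 + A1*x. Substituting and matching coefficients of each power of x gives A0 = -25/32, A1 = 1/8, so y_p = -25/32 + x/8.
General solution: y = -25/32 + x/8 + C1*exp(4*x) + C2*exp(-2*x).
Apply the initial conditions: y(0) = -25/32 + C1 + C2 = -1 and y'(0) = 1/8 - 2*C2 + 4*C1 = 2. Solving gives C1 = 23/96, C2 = -11/24.

y = -25/32 - 11*exp(-2*x)/24 + x/8 + 23*exp(4*x)/96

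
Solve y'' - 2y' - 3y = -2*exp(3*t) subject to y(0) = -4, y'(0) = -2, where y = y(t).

Characteristic equation r² - 2r - 3 = 0 factors as (r - 3)(r + 1) = 0, so r = 3, -1.
Hence y_h = C1*exp(3*t) + C2*exp(-t).
Since exp(3*t) solves the homogeneous equation (r = 3 is a root of multiplicity 1), multiply the trial by t. Try y_p = A*t*exp(3*t). Substituting into the equation and dividing by exp(3*t) gives A = -1/2, so y_p = -t*exp(3*t)/2.
General solution: y = C1*exp(3*t) + C2*exp(-t) - t*exp(3*t)/2.
Apply the initial conditions: y(0) = C1 + C2 = -4 and y'(0) = -1/2 - C2 + 3*C1 = -2. Solving gives C1 = -11/8, C2 = -21/8.

y = -21*exp(-t)/8 - 11*exp(3*t)/8 - t*exp(3*t)/2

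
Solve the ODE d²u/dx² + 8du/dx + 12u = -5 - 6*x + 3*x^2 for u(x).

u = 7/72 - 5*x/6 + x**2/4 + C1*exp(-2*x) + C2*exp(-6*x)

Characteristic equation r² + 8r + 12 = 0 factors as (r + 2)(r + 6) = 0, so r = -2, -6.
Hence u_h = C1*exp(-2*x) + C2*exp(-6*x).
For the particular solution try u_p = A0 + A1*x + A2*x^2. Substituting and matching coefficients of each power of x gives A0 = 7/72, A1 = -5/6, A2 = 1/4, so u_p = 7/72 - 5*x/6 + x^2/4.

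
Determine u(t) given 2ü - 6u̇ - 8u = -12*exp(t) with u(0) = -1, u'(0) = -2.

Divide through by 2: u'' - 3u' - 4u = -6*exp(t).
Characteristic equation r² - 3r - 4 = 0 factors as (r + 1)(r - 4) = 0, so r = -1, 4.
Hence u_h = C1*exp(-t) + C2*exp(4*t).
Try u_p = A*exp(t). Substituting into the equation and dividing by exp(t) gives A = 1, so u_p = exp(t).
General solution: u = C1*exp(-t) + C2*exp(4*t) + exp(t).
Apply the initial conditions: u(0) = 1 + C1 + C2 = -1 and u'(0) = 1 - C1 + 4*C2 = -2. Solving gives C1 = -1, C2 = -1.

u = -exp(-t) - exp(4*t) + exp(t)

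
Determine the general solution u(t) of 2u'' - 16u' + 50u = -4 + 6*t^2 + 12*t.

Divide through by 2: u'' - 8u' + 25u = -2 + 3*t^2 + 6*t.
Characteristic equation r² - 8r + 25 = 0 has discriminant (-8)² - 4·(25) = -36 < 0, so r = 4 ± 3i.
Hence u_h = C1*cos(3*t)*exp(4*t) + C2*exp(4*t)*sin(3*t).
For the particular solution try u_p = A0 + A1*t + A2*t^2. Substituting and matching coefficients of each power of t gives A0 = 184/15625, A1 = 198/625, A2 = 3/25, so u_p = 184/15625 + 3*t^2/25 + 198*t/625.

u = 184/15625 + 3*t**2/25 + 198*t/625 + C1*cos(3*t)*exp(4*t) + C2*exp(4*t)*sin(3*t)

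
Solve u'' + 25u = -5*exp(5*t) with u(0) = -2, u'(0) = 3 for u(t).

u = -19*cos(5*t)/10 - exp(5*t)/10 + 7*sin(5*t)/10

Characteristic equation r² + 25 = 0 has discriminant (0)² - 4·(25) = -100 < 0, so r = ± 5i.
Hence u_h = C1*cos(5*t) + C2*sin(5*t).
Try u_p = A*exp(5*t). Substituting into the equation and dividing by exp(5*t) gives A = -1/10, so u_p = -exp(5*t)/10.
General solution: u = -exp(5*t)/10 + C1*cos(5*t) + C2*sin(5*t).
Apply the initial conditions: u(0) = -1/10 + C1 = -2 and u'(0) = -1/2 + 5*C2 = 3. Solving gives C1 = -19/10, C2 = 7/10.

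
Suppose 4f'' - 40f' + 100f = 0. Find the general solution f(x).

Divide through by 4: f'' - 10f' + 25f = 0.
Characteristic equation r² - 10r + 25 = 0 has discriminant (-10)² - 4·(25) = 0, so r = 5 is a repeated root.
Hence f_h = (C1 + C2*x)*exp(5*x).

f = C1*exp(5*x) + C2*x*exp(5*x)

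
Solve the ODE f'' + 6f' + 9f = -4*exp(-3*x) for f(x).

f = C1*exp(-3*x) - 2*x**2*exp(-3*x) + C2*x*exp(-3*x)

Characteristic equation r² + 6r + 9 = 0 has discriminant (6)² - 4·(9) = 0, so r = -3 is a repeated root.
Hence f_h = (C1 + C2*x)*exp(-3*x).
Since exp(-3*x) solves the homogeneous equation (r = -3 is a root of multiplicity 2), multiply the trial by x^2. Try f_p = A*x^2*exp(-3*x). Substituting into the equation and dividing by exp(-3*x) gives A = -2, so f_p = -2*x^2*exp(-3*x).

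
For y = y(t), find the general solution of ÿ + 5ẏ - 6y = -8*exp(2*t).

y = -exp(2*t) + C1*exp(t) + C2*exp(-6*t)

Characteristic equation r² + 5r - 6 = 0 factors as (r - 1)(r + 6) = 0, so r = 1, -6.
Hence y_h = C1*exp(t) + C2*exp(-6*t).
Try y_p = A*exp(2*t). Substituting into the equation and dividing by exp(2*t) gives A = -1, so y_p = -exp(2*t).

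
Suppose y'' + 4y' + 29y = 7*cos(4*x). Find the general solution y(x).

y = 91*cos(4*x)/425 + 112*sin(4*x)/425 + C1*cos(5*x)*exp(-2*x) + C2*exp(-2*x)*sin(5*x)

Characteristic equation r² + 4r + 29 = 0 has discriminant (4)² - 4·(29) = -100 < 0, so r = -2 ± 5i.
Hence y_h = C1*cos(5*x)*exp(-2*x) + C2*exp(-2*x)*sin(5*x).
Try y_p = A*cos(4*x) + B*sin(4*x). Substituting and equating the coefficients of cos(4x) and sin(4x) gives A = 91/425, B = 112/425, so y_p = 91*cos(4*x)/425 + 112*sin(4*x)/425.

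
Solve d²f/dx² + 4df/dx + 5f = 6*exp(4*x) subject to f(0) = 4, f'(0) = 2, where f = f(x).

f = 6*exp(4*x)/37 + 142*cos(x)*exp(-2*x)/37 + 334*exp(-2*x)*sin(x)/37

Characteristic equation r² + 4r + 5 = 0 has discriminant (4)² - 4·(5) = -4 < 0, so r = -2 ± i.
Hence f_h = C1*cos(x)*exp(-2*x) + C2*exp(-2*x)*sin(x).
Try f_p = A*exp(4*x). Substituting into the equation and dividing by exp(4*x) gives A = 6/37, so f_p = 6*exp(4*x)/37.
General solution: f = 6*exp(4*x)/37 + C1*cos(x)*exp(-2*x) + C2*exp(-2*x)*sin(x).
Apply the initial conditions: f(0) = 6/37 + C1 = 4 and f'(0) = 24/37 + C2 - 2*C1 = 2. Solving gives C1 = 142/37, C2 = 334/37.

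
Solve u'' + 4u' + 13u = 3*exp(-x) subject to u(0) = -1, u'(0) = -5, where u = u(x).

Characteristic equation r² + 4r + 13 = 0 has discriminant (4)² - 4·(13) = -36 < 0, so r = -2 ± 3i.
Hence u_h = C1*cos(3*x)*exp(-2*x) + C2*exp(-2*x)*sin(3*x).
Try u_p = A*exp(-x). Substituting into the equation and dividing by exp(-x) gives A = 3/10, so u_p = 3*exp(-x)/10.
General solution: u = 3*exp(-x)/10 + C1*cos(3*x)*exp(-2*x) + C2*exp(-2*x)*sin(3*x).
Apply the initial conditions: u(0) = 3/10 + C1 = -1 and u'(0) = -3/10 - 2*C1 + 3*C2 = -5. Solving gives C1 = -13/10, C2 = -73/30.

u = 3*exp(-x)/10 - 73*exp(-2*x)*sin(3*x)/30 - 13*cos(3*x)*exp(-2*x)/10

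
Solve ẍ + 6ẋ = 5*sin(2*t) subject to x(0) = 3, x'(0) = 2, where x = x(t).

Characteristic equation r² + 6r = 0 factors as (r + 6)r = 0, so r = -6, 0.
Hence x_h = C1*exp(-6*t) + C2.
Try x_p = A*cos(2*t) + B*sin(2*t). Substituting and equating the coefficients of cos(2t) and sin(2t) gives A = -3/8, B = -1/8, so x_p = -3*cos(2*t)/8 - sin(2*t)/8.
General solution: x = C2 - 3*cos(2*t)/8 - sin(2*t)/8 + C1*exp(-6*t).
Apply the initial conditions: x(0) = -3/8 + C1 + C2 = 3 and x'(0) = -1/4 - 6*C1 = 2. Solving gives C1 = -3/8, C2 = 15/4.

x = 15/4 - 3*cos(2*t)/8 - 3*exp(-6*t)/8 - sin(2*t)/8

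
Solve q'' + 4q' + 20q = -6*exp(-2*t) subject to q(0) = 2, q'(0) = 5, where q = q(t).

Characteristic equation r² + 4r + 20 = 0 has discriminant (4)² - 4·(20) = -64 < 0, so r = -2 ± 4i.
Hence q_h = C1*cos(4*t)*exp(-2*t) + C2*exp(-2*t)*sin(4*t).
Try q_p = A*exp(-2*t). Substituting into the equation and dividing by exp(-2*t) gives A = -3/8, so q_p = -3*exp(-2*t)/8.
General solution: q = -3*exp(-2*t)/8 + C1*cos(4*t)*exp(-2*t) + C2*exp(-2*t)*sin(4*t).
Apply the initial conditions: q(0) = -3/8 + C1 = 2 and q'(0) = 3/4 - 2*C1 + 4*C2 = 5. Solving gives C1 = 19/8, C2 = 9/4.

q = -3*exp(-2*t)/8 + 9*exp(-2*t)*sin(4*t)/4 + 19*cos(4*t)*exp(-2*t)/8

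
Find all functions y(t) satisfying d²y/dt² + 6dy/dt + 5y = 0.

Characteristic equation r² + 6r + 5 = 0 factors as (r + 1)(r + 5) = 0, so r = -1, -5.
Hence y_h = C1*exp(-t) + C2*exp(-5*t).

y = C1*exp(-t) + C2*exp(-5*t)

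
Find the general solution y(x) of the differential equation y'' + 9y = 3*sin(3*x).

y = C1*cos(3*x) + C2*sin(3*x) - x*cos(3*x)/2

Characteristic equation r² + 9 = 0 has discriminant (0)² - 4·(9) = -36 < 0, so r = ± 3i.
Hence y_h = C1*cos(3*x) + C2*sin(3*x).
Since ±3i are characteristic roots, multiply the trial by x. Try y_p = x*(A*cos(3*x) + B*sin(3*x)). Substituting and equating the coefficients of cos(3x) and sin(3x) gives A = -1/2, B = 0, so y_p = -x*cos(3*x)/2.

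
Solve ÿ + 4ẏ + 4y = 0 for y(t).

y = C1*exp(-2*t) + C2*t*exp(-2*t)

Characteristic equation r² + 4r + 4 = 0 has discriminant (4)² - 4·(4) = 0, so r = -2 is a repeated root.
Hence y_h = (C1 + C2*t)*exp(-2*t).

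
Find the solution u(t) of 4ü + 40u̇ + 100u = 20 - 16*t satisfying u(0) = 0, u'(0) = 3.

u = 33/125 - 33*exp(-5*t)/125 - 4*t/25 + 46*t*exp(-5*t)/25

Divide through by 4: u'' + 10u' + 25u = 5 - 4*t.
Characteristic equation r² + 10r + 25 = 0 has discriminant (10)² - 4·(25) = 0, so r = -5 is a repeated root.
Hence u_h = (C1 + C2*t)*exp(-5*t).
For the particular solution try u_p = A0 + A1*t. Substituting and matching coefficients of each power of t gives A0 = 33/125, A1 = -4/25, so u_p = 33/125 - 4*t/25.
General solution: u = 33/125 - 4*t/25 + C1*exp(-5*t) + C2*t*exp(-5*t).
Apply the initial conditions: u(0) = 33/125 + C1 = 0 and u'(0) = -4/25 + C2 - 5*C1 = 3. Solving gives C1 = -33/125, C2 = 46/25.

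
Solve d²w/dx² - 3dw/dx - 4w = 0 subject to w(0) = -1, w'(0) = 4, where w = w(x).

Characteristic equation r² - 3r - 4 = 0 factors as (r + 1)(r - 4) = 0, so r = -1, 4.
Hence w_h = C1*exp(-x) + C2*exp(4*x).
Apply the initial conditions: w(0) = C1 + C2 = -1 and w'(0) = -C1 + 4*C2 = 4. Solving gives C1 = -8/5, C2 = 3/5.

w = -8*exp(-x)/5 + 3*exp(4*x)/5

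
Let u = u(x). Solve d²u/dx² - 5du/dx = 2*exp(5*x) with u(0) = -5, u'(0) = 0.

u = -123/25 - 2*exp(5*x)/25 + 2*x*exp(5*x)/5

Characteristic equation r² - 5r = 0 factors as (r - 5)r = 0, so r = 5, 0.
Hence u_h = C1*exp(5*x) + C2.
Since exp(5*x) solves the homogeneous equation (r = 5 is a root of multiplicity 1), multiply the trial by x. Try u_p = A*x*exp(5*x). Substituting into the equation and dividing by exp(5*x) gives A = 2/5, so u_p = 2*x*exp(5*x)/5.
General solution: u = C2 + C1*exp(5*x) + 2*x*exp(5*x)/5.
Apply the initial conditions: u(0) = C1 + C2 = -5 and u'(0) = 2/5 + 5*C1 = 0. Solving gives C1 = -2/25, C2 = -123/25.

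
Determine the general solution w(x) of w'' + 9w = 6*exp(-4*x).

Characteristic equation r² + 9 = 0 has discriminant (0)² - 4·(9) = -36 < 0, so r = ± 3i.
Hence w_h = C1*cos(3*x) + C2*sin(3*x).
Try w_p = A*exp(-4*x). Substituting into the equation and dividing by exp(-4*x) gives A = 6/25, so w_p = 6*exp(-4*x)/25.

w = 6*exp(-4*x)/25 + C1*cos(3*x) + C2*sin(3*x)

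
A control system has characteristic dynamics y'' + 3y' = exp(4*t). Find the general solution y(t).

Characteristic equation r² + 3r = 0 factors as (r + 3)r = 0, so r = -3, 0.
Hence y_h = C1*exp(-3*t) + C2.
Try y_p = A*exp(4*t). Substituting into the equation and dividing by exp(4*t) gives A = 1/28, so y_p = exp(4*t)/28.

y = C2 + exp(4*t)/28 + C1*exp(-3*t)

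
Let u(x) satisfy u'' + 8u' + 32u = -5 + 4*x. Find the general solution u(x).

Characteristic equation r² + 8r + 32 = 0 has discriminant (8)² - 4·(32) = -64 < 0, so r = -4 ± 4i.
Hence u_h = C1*cos(4*x)*exp(-4*x) + C2*exp(-4*x)*sin(4*x).
For the particular solution try u_p = A0 + A1*x. Substituting and matching coefficients of each power of x gives A0 = -3/16, A1 = 1/8, so u_p = -3/16 + x/8.

u = -3/16 + x/8 + C1*cos(4*x)*exp(-4*x) + C2*exp(-4*x)*sin(4*x)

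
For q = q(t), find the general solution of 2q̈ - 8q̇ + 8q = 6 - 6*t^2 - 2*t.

Divide through by 2: q'' - 4q' + 4q = 3 - t - 3*t^2.
Characteristic equation r² - 4r + 4 = 0 has discriminant (-4)² - 4·(4) = 0, so r = 2 is a repeated root.
Hence q_h = (C1 + C2*t)*exp(2*t).
For the particular solution try q_p = A0 + A1*t + A2*t^2. Substituting and matching coefficients of each power of t gives A0 = -5/8, A1 = -7/4, A2 = -3/4, so q_p = -5/8 - 7*t/4 - 3*t^2/4.

q = -5/8 - 7*t/4 - 3*t**2/4 + C1*exp(2*t) + C2*t*exp(2*t)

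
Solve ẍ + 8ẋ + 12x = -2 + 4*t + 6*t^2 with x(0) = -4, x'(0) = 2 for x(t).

Characteristic equation r² + 8r + 12 = 0 factors as (r + 2)(r + 6) = 0, so r = -2, -6.
Hence x_h = C1*exp(-2*t) + C2*exp(-6*t).
For the particular solution try x_p = A0 + A1*t + A2*t^2. Substituting and matching coefficients of each power of t gives A0 = -1/36, A1 = -1/3, A2 = 1/2, so x_p = -1/36 + t^2/2 - t/3.
General solution: x = -1/36 + t^2/2 - t/3 + C1*exp(-2*t) + C2*exp(-6*t).
Apply the initial conditions: x(0) = -1/36 + C1 + C2 = -4 and x'(0) = -1/3 - 6*C2 - 2*C1 = 2. Solving gives C1 = -43/8, C2 = 101/72.

x = -1/36 + t**2/2 - 43*exp(-2*t)/8 - t/3 + 101*exp(-6*t)/72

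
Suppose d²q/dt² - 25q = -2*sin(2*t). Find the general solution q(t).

q = 2*sin(2*t)/29 + C1*exp(-5*t) + C2*exp(5*t)

Characteristic equation r² - 25 = 0 factors as (r + 5)(r - 5) = 0, so r = -5, 5.
Hence q_h = C1*exp(-5*t) + C2*exp(5*t).
Try q_p = A*cos(2*t) + B*sin(2*t). Substituting and equating the coefficients of cos(2t) and sin(2t) gives A = 0, B = 2/29, so q_p = 2*sin(2*t)/29.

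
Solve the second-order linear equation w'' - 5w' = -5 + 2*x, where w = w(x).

w = C2 - x**2/5 + 23*x/25 + C1*exp(5*x)

Characteristic equation r² - 5r = 0 factors as (r - 5)r = 0, so r = 5, 0.
Hence w_h = C1*exp(5*x) + C2.
Since 0 is a characteristic root (multiplicity 1), multiply the polynomial trial by x: try w_p = x*(A0 + A1*x). Substituting and matching coefficients of each power of x gives A0 = 23/25, A1 = -1/5, so w_p = -x^2/5 + 23*x/25.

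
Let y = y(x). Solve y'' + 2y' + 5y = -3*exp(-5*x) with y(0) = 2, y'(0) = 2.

y = -3*exp(-5*x)/20 + 17*exp(-x)*sin(2*x)/10 + 43*cos(2*x)*exp(-x)/20

Characteristic equation r² + 2r + 5 = 0 has discriminant (2)² - 4·(5) = -16 < 0, so r = -1 ± 2i.
Hence y_h = C1*cos(2*x)*exp(-x) + C2*exp(-x)*sin(2*x).
Try y_p = A*exp(-5*x). Substituting into the equation and dividing by exp(-5*x) gives A = -3/20, so y_p = -3*exp(-5*x)/20.
General solution: y = -3*exp(-5*x)/20 + C1*cos(2*x)*exp(-x) + C2*exp(-x)*sin(2*x).
Apply the initial conditions: y(0) = -3/20 + C1 = 2 and y'(0) = 3/4 - C1 + 2*C2 = 2. Solving gives C1 = 43/20, C2 = 17/10.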